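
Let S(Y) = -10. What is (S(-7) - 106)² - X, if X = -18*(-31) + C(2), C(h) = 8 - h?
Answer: 12892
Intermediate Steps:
X = 564 (X = -18*(-31) + (8 - 1*2) = 558 + (8 - 2) = 558 + 6 = 564)
(S(-7) - 106)² - X = (-10 - 106)² - 1*564 = (-116)² - 564 = 13456 - 564 = 12892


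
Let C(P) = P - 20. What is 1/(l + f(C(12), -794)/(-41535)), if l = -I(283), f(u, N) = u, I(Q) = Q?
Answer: -41535/11754397 ≈ -0.0035336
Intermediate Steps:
C(P) = -20 + P
l = -283 (l = -1*283 = -283)
1/(l + f(C(12), -794)/(-41535)) = 1/(-283 + (-20 + 12)/(-41535)) = 1/(-283 - 8*(-1/41535)) = 1/(-283 + 8/41535) = 1/(-11754397/41535) = -41535/11754397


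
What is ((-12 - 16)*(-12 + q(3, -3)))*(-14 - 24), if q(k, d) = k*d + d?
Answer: -25536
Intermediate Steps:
q(k, d) = d + d*k (q(k, d) = d*k + d = d + d*k)
((-12 - 16)*(-12 + q(3, -3)))*(-14 - 24) = ((-12 - 16)*(-12 - 3*(1 + 3)))*(-14 - 24) = -28*(-12 - 3*4)*(-38) = -28*(-12 - 12)*(-38) = -28*(-24)*(-38) = 672*(-38) = -25536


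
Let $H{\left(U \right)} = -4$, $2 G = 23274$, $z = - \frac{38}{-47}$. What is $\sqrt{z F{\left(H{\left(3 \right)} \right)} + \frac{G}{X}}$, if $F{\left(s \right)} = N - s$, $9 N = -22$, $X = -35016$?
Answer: $\frac{\sqrt{626577147302}}{822876} \approx 0.96195$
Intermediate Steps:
$z = \frac{38}{47}$ ($z = \left(-38\right) \left(- \frac{1}{47}\right) = \frac{38}{47} \approx 0.80851$)
$G = 11637$ ($G = \frac{1}{2} \cdot 23274 = 11637$)
$N = - \frac{22}{9}$ ($N = \frac{1}{9} \left(-22\right) = - \frac{22}{9} \approx -2.4444$)
$F{\left(s \right)} = - \frac{22}{9} - s$
$\sqrt{z F{\left(H{\left(3 \right)} \right)} + \frac{G}{X}} = \sqrt{\frac{38 \left(- \frac{22}{9} - -4\right)}{47} + \frac{11637}{-35016}} = \sqrt{\frac{38 \left(- \frac{22}{9} + 4\right)}{47} + 11637 \left(- \frac{1}{35016}\right)} = \sqrt{\frac{38}{47} \cdot \frac{14}{9} - \frac{3879}{11672}} = \sqrt{\frac{532}{423} - \frac{3879}{11672}} = \sqrt{\frac{4568687}{4937256}} = \frac{\sqrt{626577147302}}{822876}$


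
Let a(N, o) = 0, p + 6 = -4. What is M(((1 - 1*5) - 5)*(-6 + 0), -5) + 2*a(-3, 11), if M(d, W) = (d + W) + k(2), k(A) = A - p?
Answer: 61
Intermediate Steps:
p = -10 (p = -6 - 4 = -10)
k(A) = 10 + A (k(A) = A - 1*(-10) = A + 10 = 10 + A)
M(d, W) = 12 + W + d (M(d, W) = (d + W) + (10 + 2) = (W + d) + 12 = 12 + W + d)
M(((1 - 1*5) - 5)*(-6 + 0), -5) + 2*a(-3, 11) = (12 - 5 + ((1 - 1*5) - 5)*(-6 + 0)) + 2*0 = (12 - 5 + ((1 - 5) - 5)*(-6)) + 0 = (12 - 5 + (-4 - 5)*(-6)) + 0 = (12 - 5 - 9*(-6)) + 0 = (12 - 5 + 54) + 0 = 61 + 0 = 61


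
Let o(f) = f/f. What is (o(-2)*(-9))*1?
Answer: -9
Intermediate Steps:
o(f) = 1
(o(-2)*(-9))*1 = (1*(-9))*1 = -9*1 = -9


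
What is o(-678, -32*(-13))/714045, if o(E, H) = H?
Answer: 416/714045 ≈ 0.00058260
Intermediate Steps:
o(-678, -32*(-13))/714045 = -32*(-13)/714045 = 416*(1/714045) = 416/714045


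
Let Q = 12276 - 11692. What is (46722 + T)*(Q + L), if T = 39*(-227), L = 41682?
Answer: 1600571154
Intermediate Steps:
T = -8853
Q = 584
(46722 + T)*(Q + L) = (46722 - 8853)*(584 + 41682) = 37869*42266 = 1600571154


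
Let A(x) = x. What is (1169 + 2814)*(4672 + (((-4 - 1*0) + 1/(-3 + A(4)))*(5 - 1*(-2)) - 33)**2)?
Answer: 30223004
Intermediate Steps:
(1169 + 2814)*(4672 + (((-4 - 1*0) + 1/(-3 + A(4)))*(5 - 1*(-2)) - 33)**2) = (1169 + 2814)*(4672 + (((-4 - 1*0) + 1/(-3 + 4))*(5 - 1*(-2)) - 33)**2) = 3983*(4672 + (((-4 + 0) + 1/1)*(5 + 2) - 33)**2) = 3983*(4672 + ((-4 + 1)*7 - 33)**2) = 3983*(4672 + (-3*7 - 33)**2) = 3983*(4672 + (-21 - 33)**2) = 3983*(4672 + (-54)**2) = 3983*(4672 + 2916) = 3983*7588 = 30223004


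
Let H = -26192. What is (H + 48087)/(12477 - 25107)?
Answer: -4379/2526 ≈ -1.7336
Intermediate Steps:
(H + 48087)/(12477 - 25107) = (-26192 + 48087)/(12477 - 25107) = 21895/(-12630) = 21895*(-1/12630) = -4379/2526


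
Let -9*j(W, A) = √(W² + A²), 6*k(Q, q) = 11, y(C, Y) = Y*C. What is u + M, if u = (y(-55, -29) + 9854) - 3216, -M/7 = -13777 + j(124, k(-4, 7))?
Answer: 104672 + 7*√553657/54 ≈ 1.0477e+5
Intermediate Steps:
y(C, Y) = C*Y
k(Q, q) = 11/6 (k(Q, q) = (⅙)*11 = 11/6)
j(W, A) = -√(A² + W²)/9 (j(W, A) = -√(W² + A²)/9 = -√(A² + W²)/9)
M = 96439 + 7*√553657/54 (M = -7*(-13777 - √((11/6)² + 124²)/9) = -7*(-13777 - √(121/36 + 15376)/9) = -7*(-13777 - √553657/54) = 96439 + 7*√553657/54 ≈ 96536.)
u = 8233 (u = (-55*(-29) + 9854) - 3216 = (1595 + 9854) - 3216 = 11449 - 3216 = 8233)
u + M = 8233 + (96439 + 7*√553657/54) = 104672 + 7*√553657/54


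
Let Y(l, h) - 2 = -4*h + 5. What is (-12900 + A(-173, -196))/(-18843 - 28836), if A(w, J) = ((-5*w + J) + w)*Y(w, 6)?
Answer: 21332/47679 ≈ 0.44741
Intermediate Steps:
Y(l, h) = 7 - 4*h (Y(l, h) = 2 + (-4*h + 5) = 2 + (5 - 4*h) = 7 - 4*h)
A(w, J) = -17*J + 68*w (A(w, J) = ((-5*w + J) + w)*(7 - 4*6) = ((J - 5*w) + w)*(7 - 24) = (J - 4*w)*(-17) = -17*J + 68*w)
(-12900 + A(-173, -196))/(-18843 - 28836) = (-12900 + (-17*(-196) + 68*(-173)))/(-18843 - 28836) = (-12900 + (3332 - 11764))/(-47679) = (-12900 - 8432)*(-1/47679) = -21332*(-1/47679) = 21332/47679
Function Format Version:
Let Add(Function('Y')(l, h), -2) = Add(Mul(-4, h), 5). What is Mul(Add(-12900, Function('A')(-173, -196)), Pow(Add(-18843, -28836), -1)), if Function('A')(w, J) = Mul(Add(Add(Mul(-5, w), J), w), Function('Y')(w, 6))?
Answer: Rational(21332, 47679) ≈ 0.44741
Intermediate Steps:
Function('Y')(l, h) = Add(7, Mul(-4, h)) (Function('Y')(l, h) = Add(2, Add(Mul(-4, h), 5)) = Add(2, Add(5, Mul(-4, h))) = Add(7, Mul(-4, h)))
Function('A')(w, J) = Add(Mul(-17, J), Mul(68, w)) (Function('A')(w, J) = Mul(Add(Add(Mul(-5, w), J), w), Add(7, Mul(-4, 6))) = Mul(Add(Add(J, Mul(-5, w)), w), Add(7, -24)) = Mul(Add(J, Mul(-4, w)), -17) = Add(Mul(-17, J), Mul(68, w)))
Mul(Add(-12900, Function('A')(-173, -196)), Pow(Add(-18843, -28836), -1)) = Mul(Add(-12900, Add(Mul(-17, -196), Mul(68, -173))), Pow(Add(-18843, -28836), -1)) = Mul(Add(-12900, Add(3332, -11764)), Pow(-47679, -1)) = Mul(Add(-12900, -8432), Rational(-1, 47679)) = Mul(-21332, Rational(-1, 47679)) = Rational(21332, 47679)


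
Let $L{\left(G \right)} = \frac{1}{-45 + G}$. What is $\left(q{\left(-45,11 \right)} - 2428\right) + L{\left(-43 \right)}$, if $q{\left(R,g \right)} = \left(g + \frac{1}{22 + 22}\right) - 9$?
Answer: $- \frac{213487}{88} \approx -2426.0$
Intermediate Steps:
$q{\left(R,g \right)} = - \frac{395}{44} + g$ ($q{\left(R,g \right)} = \left(g + \frac{1}{44}\right) - 9 = \left(\frac{1}{44} + g\right) - 9 = - \frac{395}{44} + g$)
$\left(q{\left(-45,11 \right)} - 2428\right) + L{\left(-43 \right)} = \left(\left(- \frac{395}{44} + 11\right) - 2428\right) + \frac{1}{-45 - 43} = \left(\frac{89}{44} - 2428\right) + \frac{1}{-88} = - \frac{106743}{44} - \frac{1}{88} = - \frac{213487}{88}$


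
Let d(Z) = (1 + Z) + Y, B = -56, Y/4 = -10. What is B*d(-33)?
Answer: 4032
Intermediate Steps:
Y = -40 (Y = 4*(-10) = -40)
d(Z) = -39 + Z (d(Z) = (1 + Z) - 40 = -39 + Z)
B*d(-33) = -56*(-39 - 33) = -56*(-72) = 4032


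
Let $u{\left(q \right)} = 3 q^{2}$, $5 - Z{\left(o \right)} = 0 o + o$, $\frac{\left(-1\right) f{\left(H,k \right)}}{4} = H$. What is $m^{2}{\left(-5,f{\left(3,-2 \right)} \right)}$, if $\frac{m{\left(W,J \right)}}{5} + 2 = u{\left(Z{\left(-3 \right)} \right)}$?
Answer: $902500$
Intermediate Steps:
$f{\left(H,k \right)} = - 4 H$
$Z{\left(o \right)} = 5 - o$ ($Z{\left(o \right)} = 5 - \left(0 o + o\right) = 5 - \left(0 + o\right) = 5 - o$)
$m{\left(W,J \right)} = 950$ ($m{\left(W,J \right)} = -10 + 5 \cdot 3 \left(5 - -3\right)^{2} = -10 + 5 \cdot 3 \left(5 + 3\right)^{2} = -10 + 5 \cdot 3 \cdot 8^{2} = -10 + 5 \cdot 3 \cdot 64 = -10 + 5 \cdot 192 = -10 + 960 = 950$)
$m^{2}{\left(-5,f{\left(3,-2 \right)} \right)} = 950^{2} = 902500$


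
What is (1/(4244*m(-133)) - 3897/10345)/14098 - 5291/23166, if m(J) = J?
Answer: -1523132033542129/6668068249611720 ≈ -0.22842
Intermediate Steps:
(1/(4244*m(-133)) - 3897/10345)/14098 - 5291/23166 = (1/(4244*(-133)) - 3897/10345)/14098 - 5291/23166 = ((1/4244)*(-1/133) - 3897*1/10345)*(1/14098) - 5291*1/23166 = (-1/564452 - 3897/10345)*(1/14098) - 37/162 = -2199679789/5839255940*1/14098 - 37/162 = -2199679789/82321830242120 - 37/162 = -1523132033542129/6668068249611720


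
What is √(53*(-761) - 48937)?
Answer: I*√89270 ≈ 298.78*I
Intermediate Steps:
√(53*(-761) - 48937) = √(-40333 - 48937) = √(-89270) = I*√89270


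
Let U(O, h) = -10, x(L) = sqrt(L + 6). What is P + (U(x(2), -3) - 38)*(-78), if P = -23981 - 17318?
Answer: -37555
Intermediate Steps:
x(L) = sqrt(6 + L)
P = -41299
P + (U(x(2), -3) - 38)*(-78) = -41299 + (-10 - 38)*(-78) = -41299 - 48*(-78) = -41299 + 3744 = -37555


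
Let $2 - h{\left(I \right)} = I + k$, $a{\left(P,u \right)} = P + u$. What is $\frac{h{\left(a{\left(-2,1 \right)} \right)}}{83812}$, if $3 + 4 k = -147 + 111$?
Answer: $\frac{51}{335248} \approx 0.00015213$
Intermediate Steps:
$k = - \frac{39}{4}$ ($k = - \frac{3}{4} + \frac{-147 + 111}{4} = - \frac{3}{4} + \frac{1}{4} \left(-36\right) = - \frac{3}{4} - 9 = - \frac{39}{4} \approx -9.75$)
$h{\left(I \right)} = \frac{47}{4} - I$ ($h{\left(I \right)} = 2 - \left(I - \frac{39}{4}\right) = 2 - \left(- \frac{39}{4} + I\right) = \frac{47}{4} - I$)
$\frac{h{\left(a{\left(-2,1 \right)} \right)}}{83812} = \frac{\frac{47}{4} - \left(-2 + 1\right)}{83812} = \left(\frac{47}{4} - -1\right) \frac{1}{83812} = \left(\frac{47}{4} + 1\right) \frac{1}{83812} = \frac{51}{4} \cdot \frac{1}{83812} = \frac{51}{335248}$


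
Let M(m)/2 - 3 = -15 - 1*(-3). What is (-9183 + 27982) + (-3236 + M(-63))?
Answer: 15545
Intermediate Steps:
M(m) = -18 (M(m) = 6 + 2*(-15 - 1*(-3)) = 6 + 2*(-15 + 3) = 6 + 2*(-12) = 6 - 24 = -18)
(-9183 + 27982) + (-3236 + M(-63)) = (-9183 + 27982) + (-3236 - 18) = 18799 - 3254 = 15545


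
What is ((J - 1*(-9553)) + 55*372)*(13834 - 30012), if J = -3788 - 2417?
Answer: -385165824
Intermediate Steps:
J = -6205
((J - 1*(-9553)) + 55*372)*(13834 - 30012) = ((-6205 - 1*(-9553)) + 55*372)*(13834 - 30012) = ((-6205 + 9553) + 20460)*(-16178) = (3348 + 20460)*(-16178) = 23808*(-16178) = -385165824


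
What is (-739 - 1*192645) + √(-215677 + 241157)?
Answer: -193384 + 14*√130 ≈ -1.9322e+5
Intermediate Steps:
(-739 - 1*192645) + √(-215677 + 241157) = (-739 - 192645) + √25480 = -193384 + 14*√130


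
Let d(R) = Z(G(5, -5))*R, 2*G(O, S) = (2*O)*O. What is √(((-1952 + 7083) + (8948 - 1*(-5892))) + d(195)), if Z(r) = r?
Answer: √24846 ≈ 157.63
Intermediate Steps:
G(O, S) = O² (G(O, S) = ((2*O)*O)/2 = (2*O²)/2 = O²)
d(R) = 25*R (d(R) = 5²*R = 25*R)
√(((-1952 + 7083) + (8948 - 1*(-5892))) + d(195)) = √(((-1952 + 7083) + (8948 - 1*(-5892))) + 25*195) = √((5131 + (8948 + 5892)) + 4875) = √((5131 + 14840) + 4875) = √(19971 + 4875) = √24846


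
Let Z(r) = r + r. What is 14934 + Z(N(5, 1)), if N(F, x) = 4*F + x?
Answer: 14976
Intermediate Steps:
N(F, x) = x + 4*F
Z(r) = 2*r
14934 + Z(N(5, 1)) = 14934 + 2*(1 + 4*5) = 14934 + 2*(1 + 20) = 14934 + 2*21 = 14934 + 42 = 14976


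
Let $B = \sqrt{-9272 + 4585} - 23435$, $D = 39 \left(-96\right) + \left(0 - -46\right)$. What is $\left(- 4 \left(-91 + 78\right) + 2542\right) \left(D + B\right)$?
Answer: $-70383002 + 2594 i \sqrt{4687} \approx -7.0383 \cdot 10^{7} + 1.7759 \cdot 10^{5} i$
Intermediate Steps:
$D = -3698$ ($D = -3744 + \left(0 + 46\right) = -3744 + 46 = -3698$)
$B = -23435 + i \sqrt{4687}$ ($B = \sqrt{-4687} - 23435 = i \sqrt{4687} - 23435 = -23435 + i \sqrt{4687} \approx -23435.0 + 68.462 i$)
$\left(- 4 \left(-91 + 78\right) + 2542\right) \left(D + B\right) = \left(- 4 \left(-91 + 78\right) + 2542\right) \left(-3698 - \left(23435 - i \sqrt{4687}\right)\right) = \left(\left(-4\right) \left(-13\right) + 2542\right) \left(-27133 + i \sqrt{4687}\right) = \left(52 + 2542\right) \left(-27133 + i \sqrt{4687}\right) = 2594 \left(-27133 + i \sqrt{4687}\right) = -70383002 + 2594 i \sqrt{4687}$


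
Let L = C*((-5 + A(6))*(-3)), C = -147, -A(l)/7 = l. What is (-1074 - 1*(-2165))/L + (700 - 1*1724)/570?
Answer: -3641053/1969065 ≈ -1.8491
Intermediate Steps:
A(l) = -7*l
L = -20727 (L = -147*(-5 - 7*6)*(-3) = -147*(-5 - 42)*(-3) = -(-6909)*(-3) = -147*141 = -20727)
(-1074 - 1*(-2165))/L + (700 - 1*1724)/570 = (-1074 - 1*(-2165))/(-20727) + (700 - 1*1724)/570 = (-1074 + 2165)*(-1/20727) + (700 - 1724)*(1/570) = 1091*(-1/20727) - 1024*1/570 = -1091/20727 - 512/285 = -3641053/1969065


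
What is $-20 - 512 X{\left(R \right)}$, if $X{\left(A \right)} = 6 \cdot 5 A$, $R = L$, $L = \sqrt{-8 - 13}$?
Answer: $-20 - 15360 i \sqrt{21} \approx -20.0 - 70388.0 i$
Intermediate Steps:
$L = i \sqrt{21}$ ($L = \sqrt{-21} = i \sqrt{21} \approx 4.5826 i$)
$R = i \sqrt{21} \approx 4.5826 i$
$X{\left(A \right)} = 30 A$
$-20 - 512 X{\left(R \right)} = -20 - 512 \cdot 30 i \sqrt{21} = -20 - 15360 i \sqrt{21}$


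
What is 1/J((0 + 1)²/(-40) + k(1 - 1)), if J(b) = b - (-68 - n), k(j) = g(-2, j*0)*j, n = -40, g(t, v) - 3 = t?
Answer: 40/1119 ≈ 0.035746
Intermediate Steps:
g(t, v) = 3 + t
k(j) = j (k(j) = (3 - 2)*j = 1*j = j)
J(b) = 28 + b (J(b) = b - (-68 - 1*(-40)) = b - (-68 + 40) = b - 1*(-28) = b + 28 = 28 + b)
1/J((0 + 1)²/(-40) + k(1 - 1)) = 1/(28 + ((0 + 1)²/(-40) + (1 - 1))) = 1/(28 + (1²*(-1/40) + 0)) = 1/(28 + (1*(-1/40) + 0)) = 1/(28 + (-1/40 + 0)) = 1/(28 - 1/40) = 1/(1119/40) = 40/1119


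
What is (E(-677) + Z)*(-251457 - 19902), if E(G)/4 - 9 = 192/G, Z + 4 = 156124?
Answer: -28687217070996/677 ≈ -4.2374e+10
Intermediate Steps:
Z = 156120 (Z = -4 + 156124 = 156120)
E(G) = 36 + 768/G (E(G) = 36 + 4*(192/G) = 36 + 768/G)
(E(-677) + Z)*(-251457 - 19902) = ((36 + 768/(-677)) + 156120)*(-251457 - 19902) = ((36 + 768*(-1/677)) + 156120)*(-271359) = ((36 - 768/677) + 156120)*(-271359) = (23604/677 + 156120)*(-271359) = (105716844/677)*(-271359) = -28687217070996/677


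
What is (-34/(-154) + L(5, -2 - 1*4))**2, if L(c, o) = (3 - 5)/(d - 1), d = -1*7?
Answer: 21025/94864 ≈ 0.22163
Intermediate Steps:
d = -7
L(c, o) = 1/4 (L(c, o) = (3 - 5)/(-7 - 1) = -2/(-8) = -2*(-1/8) = 1/4)
(-34/(-154) + L(5, -2 - 1*4))**2 = (-34/(-154) + 1/4)**2 = (-34*(-1/154) + 1/4)**2 = (17/77 + 1/4)**2 = (145/308)**2 = 21025/94864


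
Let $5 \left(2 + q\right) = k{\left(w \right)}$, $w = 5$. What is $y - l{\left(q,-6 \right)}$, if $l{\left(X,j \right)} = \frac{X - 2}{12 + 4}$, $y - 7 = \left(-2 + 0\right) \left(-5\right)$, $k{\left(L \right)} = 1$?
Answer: $\frac{1379}{80} \approx 17.237$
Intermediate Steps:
$q = - \frac{9}{5}$ ($q = -2 + \frac{1}{5} \cdot 1 = -2 + \frac{1}{5} = - \frac{9}{5} \approx -1.8$)
$y = 17$ ($y = 7 + \left(-2 + 0\right) \left(-5\right) = 7 - -10 = 7 + 10 = 17$)
$l{\left(X,j \right)} = - \frac{1}{8} + \frac{X}{16}$ ($l{\left(X,j \right)} = \frac{-2 + X}{16} = \left(-2 + X\right) \frac{1}{16} = - \frac{1}{8} + \frac{X}{16}$)
$y - l{\left(q,-6 \right)} = 17 - \left(- \frac{1}{8} + \frac{1}{16} \left(- \frac{9}{5}\right)\right) = 17 - \left(- \frac{1}{8} - \frac{9}{80}\right) = 17 - - \frac{19}{80} = 17 + \frac{19}{80} = \frac{1379}{80}$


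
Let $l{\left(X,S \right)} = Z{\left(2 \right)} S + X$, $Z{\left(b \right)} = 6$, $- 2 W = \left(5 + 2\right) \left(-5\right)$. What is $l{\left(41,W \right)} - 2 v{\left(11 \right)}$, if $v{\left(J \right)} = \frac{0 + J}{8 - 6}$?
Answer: $135$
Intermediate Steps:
$W = \frac{35}{2}$ ($W = - \frac{\left(5 + 2\right) \left(-5\right)}{2} = - \frac{7 \left(-5\right)}{2} = \left(- \frac{1}{2}\right) \left(-35\right) = \frac{35}{2} \approx 17.5$)
$v{\left(J \right)} = \frac{J}{2}$
$l{\left(X,S \right)} = X + 6 S$ ($l{\left(X,S \right)} = 6 S + X = X + 6 S$)
$l{\left(41,W \right)} - 2 v{\left(11 \right)} = \left(41 + 6 \cdot \frac{35}{2}\right) - 2 \cdot \frac{1}{2} \cdot 11 = \left(41 + 105\right) - 11 = 146 - 11 = 135$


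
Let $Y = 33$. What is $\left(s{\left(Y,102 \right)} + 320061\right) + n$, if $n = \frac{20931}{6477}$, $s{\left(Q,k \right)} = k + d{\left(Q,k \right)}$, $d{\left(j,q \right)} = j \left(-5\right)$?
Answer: $\frac{690882659}{2159} \approx 3.2 \cdot 10^{5}$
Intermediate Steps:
$d{\left(j,q \right)} = - 5 j$
$s{\left(Q,k \right)} = k - 5 Q$
$n = \frac{6977}{2159}$ ($n = 20931 \cdot \frac{1}{6477} = \frac{6977}{2159} \approx 3.2316$)
$\left(s{\left(Y,102 \right)} + 320061\right) + n = \left(\left(102 - 165\right) + 320061\right) + \frac{6977}{2159} = \left(-63 + 320061\right) + \frac{6977}{2159} = 319998 + \frac{6977}{2159} = \frac{690882659}{2159}$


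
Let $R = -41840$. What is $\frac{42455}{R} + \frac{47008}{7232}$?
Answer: $\frac{45901}{8368} \approx 5.4853$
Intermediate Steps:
$\frac{42455}{R} + \frac{47008}{7232} = \frac{42455}{-41840} + \frac{47008}{7232} = 42455 \left(- \frac{1}{41840}\right) + 47008 \cdot \frac{1}{7232} = - \frac{8491}{8368} + \frac{13}{2} = \frac{45901}{8368}$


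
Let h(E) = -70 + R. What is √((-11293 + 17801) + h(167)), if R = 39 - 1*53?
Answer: 2*√1606 ≈ 80.150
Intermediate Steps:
R = -14 (R = 39 - 53 = -14)
h(E) = -84 (h(E) = -70 - 14 = -84)
√((-11293 + 17801) + h(167)) = √((-11293 + 17801) - 84) = √(6508 - 84) = √6424 = 2*√1606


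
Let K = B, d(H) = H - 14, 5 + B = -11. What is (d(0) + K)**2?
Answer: 900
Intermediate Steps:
B = -16 (B = -5 - 11 = -16)
d(H) = -14 + H
K = -16
(d(0) + K)**2 = ((-14 + 0) - 16)**2 = (-14 - 16)**2 = (-30)**2 = 900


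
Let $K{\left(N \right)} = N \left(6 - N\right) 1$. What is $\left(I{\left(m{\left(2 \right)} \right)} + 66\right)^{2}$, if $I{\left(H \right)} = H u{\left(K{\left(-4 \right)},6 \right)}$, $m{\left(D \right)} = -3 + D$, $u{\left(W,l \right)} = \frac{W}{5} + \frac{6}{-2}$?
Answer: $5929$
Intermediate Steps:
$K{\left(N \right)} = N \left(6 - N\right)$
$u{\left(W,l \right)} = -3 + \frac{W}{5}$ ($u{\left(W,l \right)} = W \frac{1}{5} + 6 \left(- \frac{1}{2}\right) = \frac{W}{5} - 3 = -3 + \frac{W}{5}$)
$I{\left(H \right)} = - 11 H$ ($I{\left(H \right)} = H \left(-3 + \frac{\left(-4\right) \left(6 - -4\right)}{5}\right) = H \left(-3 + \frac{\left(-4\right) \left(6 + 4\right)}{5}\right) = H \left(-3 + \frac{\left(-4\right) 10}{5}\right) = H \left(-3 + \frac{1}{5} \left(-40\right)\right) = H \left(-3 - 8\right) = H \left(-11\right) = - 11 H$)
$\left(I{\left(m{\left(2 \right)} \right)} + 66\right)^{2} = \left(- 11 \left(-3 + 2\right) + 66\right)^{2} = \left(\left(-11\right) \left(-1\right) + 66\right)^{2} = \left(11 + 66\right)^{2} = 77^{2} = 5929$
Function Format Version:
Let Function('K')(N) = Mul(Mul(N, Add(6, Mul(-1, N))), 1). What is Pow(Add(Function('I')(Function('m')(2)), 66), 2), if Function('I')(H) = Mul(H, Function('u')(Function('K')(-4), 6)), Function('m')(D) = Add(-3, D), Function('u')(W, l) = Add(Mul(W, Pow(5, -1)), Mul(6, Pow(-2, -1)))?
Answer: 5929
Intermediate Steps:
Function('K')(N) = Mul(N, Add(6, Mul(-1, N)))
Function('u')(W, l) = Add(-3, Mul(Rational(1, 5), W)) (Function('u')(W, l) = Add(Mul(W, Rational(1, 5)), Mul(6, Rational(-1, 2))) = Add(Mul(Rational(1, 5), W), -3) = Add(-3, Mul(Rational(1, 5), W)))
Function('I')(H) = Mul(-11, H) (Function('I')(H) = Mul(H, Add(-3, Mul(Rational(1, 5), Mul(-4, Add(6, Mul(-1, -4)))))) = Mul(H, Add(-3, Mul(Rational(1, 5), Mul(-4, Add(6, 4))))) = Mul(H, Add(-3, Mul(Rational(1, 5), Mul(-4, 10)))) = Mul(H, Add(-3, Mul(Rational(1, 5), -40))) = Mul(H, Add(-3, -8)) = Mul(H, -11) = Mul(-11, H))
Pow(Add(Function('I')(Function('m')(2)), 66), 2) = Pow(Add(Mul(-11, Add(-3, 2)), 66), 2) = Pow(Add(Mul(-11, -1), 66), 2) = Pow(Add(11, 66), 2) = Pow(77, 2) = 5929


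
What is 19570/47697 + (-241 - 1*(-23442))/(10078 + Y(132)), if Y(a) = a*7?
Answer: 1321927237/524762394 ≈ 2.5191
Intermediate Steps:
Y(a) = 7*a
19570/47697 + (-241 - 1*(-23442))/(10078 + Y(132)) = 19570/47697 + (-241 - 1*(-23442))/(10078 + 7*132) = 19570*(1/47697) + (-241 + 23442)/(10078 + 924) = 19570/47697 + 23201/11002 = 1321927237/524762394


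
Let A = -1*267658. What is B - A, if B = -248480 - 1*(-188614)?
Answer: 207792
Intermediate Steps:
A = -267658
B = -59866 (B = -248480 + 188614 = -59866)
B - A = -59866 - 1*(-267658) = -59866 + 267658 = 207792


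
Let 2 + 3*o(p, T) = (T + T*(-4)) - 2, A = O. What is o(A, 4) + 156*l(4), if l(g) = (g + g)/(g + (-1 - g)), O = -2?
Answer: -3760/3 ≈ -1253.3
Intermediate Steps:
l(g) = -2*g (l(g) = (2*g)/(-1) = (2*g)*(-1) = -2*g)
A = -2
o(p, T) = -4/3 - T (o(p, T) = -⅔ + ((T + T*(-4)) - 2)/3 = -⅔ + ((T - 4*T) - 2)/3 = -⅔ + (-3*T - 2)/3 = -⅔ + (-2 - 3*T)/3 = -⅔ + (-⅔ - T) = -4/3 - T)
o(A, 4) + 156*l(4) = (-4/3 - 1*4) + 156*(-2*4) = (-4/3 - 4) + 156*(-8) = -16/3 - 1248 = -3760/3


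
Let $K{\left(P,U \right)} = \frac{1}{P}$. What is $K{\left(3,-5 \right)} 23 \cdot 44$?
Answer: $\frac{1012}{3} \approx 337.33$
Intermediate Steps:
$K{\left(3,-5 \right)} 23 \cdot 44 = \frac{1}{3} \cdot 23 \cdot 44 = \frac{23}{3} \cdot 44 = \frac{1012}{3}$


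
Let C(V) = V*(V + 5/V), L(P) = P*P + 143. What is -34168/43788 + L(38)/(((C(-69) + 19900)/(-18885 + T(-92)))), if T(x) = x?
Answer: -109965337175/90006234 ≈ -1221.8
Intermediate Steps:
L(P) = 143 + P² (L(P) = P² + 143 = 143 + P²)
-34168/43788 + L(38)/(((C(-69) + 19900)/(-18885 + T(-92)))) = -34168/43788 + (143 + 38²)/((((5 + (-69)²) + 19900)/(-18885 - 92))) = -34168*1/43788 + (143 + 1444)/((((5 + 4761) + 19900)/(-18977))) = -8542/10947 + 1587/(((4766 + 19900)*(-1/18977))) = -8542/10947 + 1587/((24666*(-1/18977))) = -8542/10947 + 1587/(-24666/18977) = -8542/10947 + 1587*(-18977/24666) = -8542/10947 - 10038833/8222 = -109965337175/90006234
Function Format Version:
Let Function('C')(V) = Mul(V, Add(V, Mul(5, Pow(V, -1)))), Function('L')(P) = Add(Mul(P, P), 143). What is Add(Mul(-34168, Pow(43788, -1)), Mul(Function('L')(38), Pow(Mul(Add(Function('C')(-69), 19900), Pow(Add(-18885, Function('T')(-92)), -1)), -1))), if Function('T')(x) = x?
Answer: Rational(-109965337175, 90006234) ≈ -1221.8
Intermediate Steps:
Function('L')(P) = Add(143, Pow(P, 2)) (Function('L')(P) = Add(Pow(P, 2), 143) = Add(143, Pow(P, 2)))
Add(Mul(-34168, Pow(43788, -1)), Mul(Function('L')(38), Pow(Mul(Add(Function('C')(-69), 19900), Pow(Add(-18885, Function('T')(-92)), -1)), -1))) = Add(Mul(-34168, Pow(43788, -1)), Mul(Add(143, Pow(38, 2)), Pow(Mul(Add(Add(5, Pow(-69, 2)), 19900), Pow(Add(-18885, -92), -1)), -1))) = Add(Mul(-34168, Rational(1, 43788)), Mul(Add(143, 1444), Pow(Mul(Add(Add(5, 4761), 19900), Pow(-18977, -1)), -1))) = Add(Rational(-8542, 10947), Mul(1587, Pow(Mul(Add(4766, 19900), Rational(-1, 18977)), -1))) = Add(Rational(-8542, 10947), Mul(1587, Pow(Mul(24666, Rational(-1, 18977)), -1))) = Add(Rational(-8542, 10947), Mul(1587, Pow(Rational(-24666, 18977), -1))) = Add(Rational(-8542, 10947), Mul(1587, Rational(-18977, 24666))) = Add(Rational(-8542, 10947), Rational(-10038833, 8222)) = Rational(-109965337175, 90006234)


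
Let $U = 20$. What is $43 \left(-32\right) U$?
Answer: $-27520$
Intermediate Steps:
$43 \left(-32\right) U = 43 \left(-32\right) 20 = \left(-1376\right) 20 = -27520$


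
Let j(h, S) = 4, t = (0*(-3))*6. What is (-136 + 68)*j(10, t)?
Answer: -272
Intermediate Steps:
t = 0 (t = 0*6 = 0)
(-136 + 68)*j(10, t) = (-136 + 68)*4 = -68*4 = -272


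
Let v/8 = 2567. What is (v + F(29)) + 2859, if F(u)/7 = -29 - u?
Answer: 22989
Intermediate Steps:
F(u) = -203 - 7*u (F(u) = 7*(-29 - u) = -203 - 7*u)
v = 20536 (v = 8*2567 = 20536)
(v + F(29)) + 2859 = (20536 + (-203 - 7*29)) + 2859 = (20536 + (-203 - 203)) + 2859 = (20536 - 406) + 2859 = 20130 + 2859 = 22989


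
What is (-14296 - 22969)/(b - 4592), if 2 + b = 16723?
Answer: -37265/12129 ≈ -3.0724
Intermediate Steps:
b = 16721 (b = -2 + 16723 = 16721)
(-14296 - 22969)/(b - 4592) = (-14296 - 22969)/(16721 - 4592) = -37265/12129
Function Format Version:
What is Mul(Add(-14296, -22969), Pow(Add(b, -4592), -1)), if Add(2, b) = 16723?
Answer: Rational(-37265, 12129) ≈ -3.0724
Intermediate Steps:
b = 16721 (b = Add(-2, 16723) = 16721)
Mul(Add(-14296, -22969), Pow(Add(b, -4592), -1)) = Mul(Add(-14296, -22969), Pow(Add(16721, -4592), -1)) = Mul(-37265, Pow(12129, -1)) = Mul(-37265, Rational(1, 12129)) = Rational(-37265, 12129)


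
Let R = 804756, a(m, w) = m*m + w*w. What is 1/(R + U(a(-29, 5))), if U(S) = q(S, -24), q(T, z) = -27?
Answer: 1/804729 ≈ 1.2427e-6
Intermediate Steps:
a(m, w) = m² + w²
U(S) = -27
1/(R + U(a(-29, 5))) = 1/(804756 - 27) = 1/804729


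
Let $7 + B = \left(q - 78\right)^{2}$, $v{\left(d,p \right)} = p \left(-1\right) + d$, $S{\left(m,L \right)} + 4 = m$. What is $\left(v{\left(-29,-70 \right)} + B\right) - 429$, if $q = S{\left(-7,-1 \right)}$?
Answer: $7526$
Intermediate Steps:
$S{\left(m,L \right)} = -4 + m$
$q = -11$ ($q = -4 - 7 = -11$)
$v{\left(d,p \right)} = d - p$ ($v{\left(d,p \right)} = - p + d = d - p$)
$B = 7914$ ($B = -7 + \left(-11 - 78\right)^{2} = -7 + \left(-89\right)^{2} = -7 + 7921 = 7914$)
$\left(v{\left(-29,-70 \right)} + B\right) - 429 = \left(\left(-29 - -70\right) + 7914\right) - 429 = \left(\left(-29 + 70\right) + 7914\right) - 429 = \left(41 + 7914\right) - 429 = 7955 - 429 = 7526$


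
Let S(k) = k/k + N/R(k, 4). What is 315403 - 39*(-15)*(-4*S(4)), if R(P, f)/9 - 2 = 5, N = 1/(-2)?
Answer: 2191571/7 ≈ 3.1308e+5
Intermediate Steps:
N = -½ (N = 1*(-½) = -½ ≈ -0.50000)
R(P, f) = 63 (R(P, f) = 18 + 9*5 = 18 + 45 = 63)
S(k) = 125/126 (S(k) = k/k - ½/63 = 1 - ½*1/63 = 1 - 1/126 = 125/126)
315403 - 39*(-15)*(-4*S(4)) = 315403 - 39*(-15)*(-4*125/126) = 315403 - (-585)*(-250)/63 = 315403 - 1*16250/7 = 315403 - 16250/7 = 2191571/7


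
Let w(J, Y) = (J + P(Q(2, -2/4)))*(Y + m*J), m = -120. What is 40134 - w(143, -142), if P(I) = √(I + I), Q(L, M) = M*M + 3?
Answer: 2514320 + 8651*√26 ≈ 2.5584e+6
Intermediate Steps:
Q(L, M) = 3 + M² (Q(L, M) = M² + 3 = 3 + M²)
P(I) = √2*√I (P(I) = √(2*I) = √2*√I)
w(J, Y) = (J + √26/2)*(Y - 120*J) (w(J, Y) = (J + √2*√(3 + (-2/4)²))*(Y - 120*J) = (J + √2*√(3 + (-2*¼)²))*(Y - 120*J) = (J + √2*√(3 + (-½)²))*(Y - 120*J) = (J + √2*√(3 + ¼))*(Y - 120*J) = (J + √2*√(13/4))*(Y - 120*J) = (J + √2*(√13/2))*(Y - 120*J) = (J + √26/2)*(Y - 120*J))
40134 - w(143, -142) = 40134 - (-120*143² + 143*(-142) + (½)*(-142)*√26 - 60*143*√26) = 40134 - (-120*20449 - 20306 - 71*√26 - 8580*√26) = 40134 - (-2453880 - 20306 - 71*√26 - 8580*√26) = 40134 - (-2474186 - 8651*√26) = 40134 + (2474186 + 8651*√26) = 2514320 + 8651*√26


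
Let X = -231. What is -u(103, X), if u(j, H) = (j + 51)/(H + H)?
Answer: ⅓ ≈ 0.33333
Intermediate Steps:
u(j, H) = (51 + j)/(2*H) (u(j, H) = (51 + j)/((2*H)) = (51 + j)*(1/(2*H)) = (51 + j)/(2*H))
-u(103, X) = -(51 + 103)/(2*(-231)) = -(-1)*154/(2*231) = -1*(-⅓) = ⅓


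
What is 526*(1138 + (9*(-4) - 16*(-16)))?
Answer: 714308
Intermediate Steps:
526*(1138 + (9*(-4) - 16*(-16))) = 526*(1138 + (-36 + 256)) = 526*(1138 + 220) = 526*1358 = 714308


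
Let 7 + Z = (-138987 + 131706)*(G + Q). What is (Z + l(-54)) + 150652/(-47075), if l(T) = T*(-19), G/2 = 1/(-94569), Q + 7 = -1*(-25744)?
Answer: -278076615980978496/1483945225 ≈ -1.8739e+8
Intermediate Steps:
Q = 25737 (Q = -7 - 1*(-25744) = -7 + 25744 = 25737)
G = -2/94569 (G = 2/(-94569) = 2*(-1/94569) = -2/94569 ≈ -2.1149e-5)
l(T) = -19*T
Z = -5907129766538/31523 (Z = -7 + (-138987 + 131706)*(-2/94569 + 25737) = -7 - 7281*2433922351/94569 = -7 - 5907129545877/31523 = -5907129766538/31523 ≈ -1.8739e+8)
(Z + l(-54)) + 150652/(-47075) = (-5907129766538/31523 - 19*(-54)) + 150652/(-47075) = (-5907129766538/31523 + 1026) + 150652*(-1/47075) = -5907097423940/31523 - 150652/47075 = -278076615980978496/1483945225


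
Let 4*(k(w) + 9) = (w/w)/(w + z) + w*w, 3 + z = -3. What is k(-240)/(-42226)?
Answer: -14160743/41550384 ≈ -0.34081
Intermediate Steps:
z = -6 (z = -3 - 3 = -6)
k(w) = -9 + w²/4 + 1/(4*(-6 + w)) (k(w) = -9 + ((w/w)/(w - 6) + w*w)/4 = -9 + (1/(-6 + w) + w²)/4 = -9 + (w² + 1/(-6 + w))/4 = -9 + (w²/4 + 1/(4*(-6 + w))) = -9 + w²/4 + 1/(4*(-6 + w)))
k(-240)/(-42226) = ((217 + (-240)³ - 36*(-240) - 6*(-240)²)/(4*(-6 - 240)))/(-42226) = ((¼)*(217 - 13824000 + 8640 - 6*57600)/(-246))*(-1/42226) = ((¼)*(-1/246)*(217 - 13824000 + 8640 - 345600))*(-1/42226) = ((¼)*(-1/246)*(-14160743))*(-1/42226) = (14160743/984)*(-1/42226) = -14160743/41550384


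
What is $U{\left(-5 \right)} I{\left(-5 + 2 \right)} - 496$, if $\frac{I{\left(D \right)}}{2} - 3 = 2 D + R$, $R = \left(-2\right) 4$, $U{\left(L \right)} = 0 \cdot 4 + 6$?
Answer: $-628$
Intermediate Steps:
$U{\left(L \right)} = 6$ ($U{\left(L \right)} = 0 + 6 = 6$)
$R = -8$
$I{\left(D \right)} = -10 + 4 D$ ($I{\left(D \right)} = 6 + 2 \left(2 D - 8\right) = 6 + 2 \left(-8 + 2 D\right) = 6 + \left(-16 + 4 D\right) = -10 + 4 D$)
$U{\left(-5 \right)} I{\left(-5 + 2 \right)} - 496 = 6 \left(-10 + 4 \left(-5 + 2\right)\right) - 496 = 6 \left(-10 + 4 \left(-3\right)\right) - 496 = 6 \left(-10 - 12\right) - 496 = 6 \left(-22\right) - 496 = -132 - 496 = -628$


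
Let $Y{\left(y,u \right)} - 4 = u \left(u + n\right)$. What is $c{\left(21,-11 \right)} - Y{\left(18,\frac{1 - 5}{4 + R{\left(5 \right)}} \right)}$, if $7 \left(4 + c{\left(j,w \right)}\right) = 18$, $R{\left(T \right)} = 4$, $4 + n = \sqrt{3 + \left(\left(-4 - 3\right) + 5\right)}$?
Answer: $- \frac{201}{28} \approx -7.1786$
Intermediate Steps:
$n = -3$ ($n = -4 + \sqrt{3 + \left(\left(-4 - 3\right) + 5\right)} = -4 + \sqrt{3 + \left(-7 + 5\right)} = -4 + \sqrt{3 - 2} = -4 + \sqrt{1} = -4 + 1 = -3$)
$c{\left(j,w \right)} = - \frac{10}{7}$ ($c{\left(j,w \right)} = -4 + \frac{1}{7} \cdot 18 = -4 + \frac{18}{7} = - \frac{10}{7}$)
$Y{\left(y,u \right)} = 4 + u \left(-3 + u\right)$ ($Y{\left(y,u \right)} = 4 + u \left(u - 3\right) = 4 + u \left(-3 + u\right)$)
$c{\left(21,-11 \right)} - Y{\left(18,\frac{1 - 5}{4 + R{\left(5 \right)}} \right)} = - \frac{10}{7} - \left(4 + \left(\frac{1 - 5}{4 + 4}\right)^{2} - 3 \frac{1 - 5}{4 + 4}\right) = - \frac{10}{7} - \left(4 + \left(- \frac{4}{8}\right)^{2} - 3 \left(- \frac{4}{8}\right)\right) = - \frac{10}{7} - \left(4 + \left(\left(-4\right) \frac{1}{8}\right)^{2} - 3 \left(\left(-4\right) \frac{1}{8}\right)\right) = - \frac{10}{7} - \left(4 + \left(- \frac{1}{2}\right)^{2} - - \frac{3}{2}\right) = - \frac{10}{7} - \left(4 + \frac{1}{4} + \frac{3}{2}\right) = - \frac{10}{7} - \frac{23}{4} = - \frac{201}{28}$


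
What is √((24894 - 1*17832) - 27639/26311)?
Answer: √709547757/317 ≈ 84.029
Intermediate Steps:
√((24894 - 1*17832) - 27639/26311) = √((24894 - 17832) - 27639*1/26311) = √(7062 - 333/317) = √(2238321/317) = √709547757/317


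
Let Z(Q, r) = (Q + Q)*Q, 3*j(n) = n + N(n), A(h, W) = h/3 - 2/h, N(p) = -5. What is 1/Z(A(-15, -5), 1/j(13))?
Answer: 225/10658 ≈ 0.021111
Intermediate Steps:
A(h, W) = -2/h + h/3 (A(h, W) = h*(⅓) - 2/h = h/3 - 2/h = -2/h + h/3)
j(n) = -5/3 + n/3 (j(n) = (n - 5)/3 = (-5 + n)/3 = -5/3 + n/3)
Z(Q, r) = 2*Q² (Z(Q, r) = (2*Q)*Q = 2*Q²)
1/Z(A(-15, -5), 1/j(13)) = 1/(2*(-2/(-15) + (⅓)*(-15))²) = 1/(2*(-2*(-1/15) - 5)²) = 1/(2*(2/15 - 5)²) = 1/(2*(-73/15)²) = 1/(2*(5329/225)) = 1/(10658/225) = 225/10658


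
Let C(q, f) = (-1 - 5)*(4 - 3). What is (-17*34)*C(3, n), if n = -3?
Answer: 3468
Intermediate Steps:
C(q, f) = -6 (C(q, f) = -6*1 = -6)
(-17*34)*C(3, n) = -17*34*(-6) = -578*(-6) = 3468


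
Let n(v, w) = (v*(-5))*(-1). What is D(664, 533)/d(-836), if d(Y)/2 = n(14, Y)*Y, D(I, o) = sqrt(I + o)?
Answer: -3*sqrt(133)/117040 ≈ -0.00029561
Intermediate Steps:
n(v, w) = 5*v (n(v, w) = -5*v*(-1) = 5*v)
d(Y) = 140*Y (d(Y) = 2*((5*14)*Y) = 2*(70*Y) = 140*Y)
D(664, 533)/d(-836) = sqrt(664 + 533)/((140*(-836))) = sqrt(1197)/(-117040) = (3*sqrt(133))*(-1/117040) = -3*sqrt(133)/117040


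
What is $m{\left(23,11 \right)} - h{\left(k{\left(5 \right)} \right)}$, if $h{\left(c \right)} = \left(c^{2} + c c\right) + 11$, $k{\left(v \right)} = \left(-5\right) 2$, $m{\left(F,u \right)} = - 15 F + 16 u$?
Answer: $-380$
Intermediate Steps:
$k{\left(v \right)} = -10$
$h{\left(c \right)} = 11 + 2 c^{2}$ ($h{\left(c \right)} = \left(c^{2} + c^{2}\right) + 11 = 2 c^{2} + 11 = 11 + 2 c^{2}$)
$m{\left(23,11 \right)} - h{\left(k{\left(5 \right)} \right)} = \left(\left(-15\right) 23 + 16 \cdot 11\right) - \left(11 + 2 \left(-10\right)^{2}\right) = \left(-345 + 176\right) - \left(11 + 2 \cdot 100\right) = -169 - \left(11 + 200\right) = -169 - 211 = -380$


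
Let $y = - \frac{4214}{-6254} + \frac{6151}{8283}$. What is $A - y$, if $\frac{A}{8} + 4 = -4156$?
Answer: $- \frac{862020002938}{25900941} \approx -33281.0$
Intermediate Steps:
$A = -33280$ ($A = -32 + 8 \left(-4156\right) = -32 - 33248 = -33280$)
$y = \frac{36686458}{25900941}$ ($y = \left(-4214\right) \left(- \frac{1}{6254}\right) + 6151 \cdot \frac{1}{8283} = \frac{2107}{3127} + \frac{6151}{8283} = \frac{36686458}{25900941} \approx 1.4164$)
$A - y = -33280 - \frac{36686458}{25900941} = - \frac{862020002938}{25900941}$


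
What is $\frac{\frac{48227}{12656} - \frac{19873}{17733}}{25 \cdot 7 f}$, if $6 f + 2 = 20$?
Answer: $\frac{603696703}{117825145200} \approx 0.0051237$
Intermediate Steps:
$f = 3$ ($f = - \frac{1}{3} + \frac{1}{6} \cdot 20 = - \frac{1}{3} + \frac{10}{3} = 3$)
$\frac{\frac{48227}{12656} - \frac{19873}{17733}}{25 \cdot 7 f} = \frac{\frac{48227}{12656} - \frac{19873}{17733}}{25 \cdot 7 \cdot 3} = \frac{48227 \cdot \frac{1}{12656} - \frac{19873}{17733}}{175 \cdot 3} = \frac{\frac{48227}{12656} - \frac{19873}{17733}}{525} = \frac{603696703}{224428848} \cdot \frac{1}{525} = \frac{603696703}{117825145200}$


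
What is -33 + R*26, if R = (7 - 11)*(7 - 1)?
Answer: -657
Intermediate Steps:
R = -24 (R = -4*6 = -24)
-33 + R*26 = -33 - 24*26 = -33 - 624 = -657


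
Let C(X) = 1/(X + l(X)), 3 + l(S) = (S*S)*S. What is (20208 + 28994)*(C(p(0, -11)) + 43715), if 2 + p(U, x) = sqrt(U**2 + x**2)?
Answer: 1580886140252/735 ≈ 2.1509e+9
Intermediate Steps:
p(U, x) = -2 + sqrt(U**2 + x**2)
l(S) = -3 + S**3 (l(S) = -3 + (S*S)*S = -3 + S**2*S = -3 + S**3)
C(X) = 1/(-3 + X + X**3) (C(X) = 1/(X + (-3 + X**3)) = 1/(-3 + X + X**3))
(20208 + 28994)*(C(p(0, -11)) + 43715) = (20208 + 28994)*(1/(-3 + (-2 + sqrt(0**2 + (-11)**2)) + (-2 + sqrt(0**2 + (-11)**2))**3) + 43715) = 49202*(1/(-3 + (-2 + sqrt(0 + 121)) + (-2 + sqrt(0 + 121))**3) + 43715) = 49202*(1/(-3 + (-2 + sqrt(121)) + (-2 + sqrt(121))**3) + 43715) = 49202*(1/(-3 + (-2 + 11) + (-2 + 11)**3) + 43715) = 49202*(1/(-3 + 9 + 9**3) + 43715) = 49202*(1/(-3 + 9 + 729) + 43715) = 49202*(1/735 + 43715) = 49202*(32130526/735) = 1580886140252/735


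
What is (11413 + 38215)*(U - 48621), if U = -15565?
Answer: -3185422808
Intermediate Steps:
(11413 + 38215)*(U - 48621) = (11413 + 38215)*(-15565 - 48621) = 49628*(-64186) = -3185422808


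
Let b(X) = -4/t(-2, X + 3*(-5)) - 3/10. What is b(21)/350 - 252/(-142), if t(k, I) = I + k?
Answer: 440077/248500 ≈ 1.7709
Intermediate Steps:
b(X) = -3/10 - 4/(-17 + X) (b(X) = -4/((X + 3*(-5)) - 2) - 3/10 = -4/((X - 15) - 2) - 3*⅒ = -4/((-15 + X) - 2) - 3/10 = -4/(-17 + X) - 3/10 = -3/10 - 4/(-17 + X))
b(21)/350 - 252/(-142) = ((11 - 3*21)/(10*(-17 + 21)))/350 - 252/(-142) = ((⅒)*(11 - 63)/4)*(1/350) - 252*(-1/142) = ((⅒)*(¼)*(-52))*(1/350) + 126/71 = -13/10*1/350 + 126/71 = -13/3500 + 126/71 = 440077/248500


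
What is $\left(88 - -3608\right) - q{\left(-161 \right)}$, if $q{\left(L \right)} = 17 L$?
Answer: $6433$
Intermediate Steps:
$\left(88 - -3608\right) - q{\left(-161 \right)} = \left(88 - -3608\right) - 17 \left(-161\right) = \left(88 + 3608\right) - -2737 = 3696 + 2737 = 6433$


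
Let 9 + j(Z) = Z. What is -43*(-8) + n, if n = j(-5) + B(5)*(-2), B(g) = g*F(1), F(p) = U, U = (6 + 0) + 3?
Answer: 240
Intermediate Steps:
U = 9 (U = 6 + 3 = 9)
j(Z) = -9 + Z
F(p) = 9
B(g) = 9*g (B(g) = g*9 = 9*g)
n = -104 (n = (-9 - 5) + (9*5)*(-2) = -14 + 45*(-2) = -14 - 90 = -104)
-43*(-8) + n = -43*(-8) - 104 = 344 - 104 = 240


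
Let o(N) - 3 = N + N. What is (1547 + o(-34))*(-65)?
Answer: -96330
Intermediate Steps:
o(N) = 3 + 2*N (o(N) = 3 + (N + N) = 3 + 2*N)
(1547 + o(-34))*(-65) = (1547 + (3 + 2*(-34)))*(-65) = (1547 + (3 - 68))*(-65) = (1547 - 65)*(-65) = 1482*(-65) = -96330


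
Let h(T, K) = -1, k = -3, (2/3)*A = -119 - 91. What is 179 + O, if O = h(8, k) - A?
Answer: 493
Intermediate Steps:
A = -315 (A = 3*(-119 - 91)/2 = (3/2)*(-210) = -315)
O = 314 (O = -1 - 1*(-315) = -1 + 315 = 314)
179 + O = 179 + 314 = 493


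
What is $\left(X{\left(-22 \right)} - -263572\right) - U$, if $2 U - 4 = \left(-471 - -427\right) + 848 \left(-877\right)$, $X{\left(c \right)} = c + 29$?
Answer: $635447$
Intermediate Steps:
$X{\left(c \right)} = 29 + c$
$U = -371868$ ($U = 2 + \frac{\left(-471 - -427\right) + 848 \left(-877\right)}{2} = 2 + \frac{\left(-471 + 427\right) - 743696}{2} = 2 + \frac{-44 - 743696}{2} = 2 + \frac{1}{2} \left(-743740\right) = 2 - 371870 = -371868$)
$\left(X{\left(-22 \right)} - -263572\right) - U = \left(\left(29 - 22\right) - -263572\right) - -371868 = \left(7 + 263572\right) + 371868 = 263579 + 371868 = 635447$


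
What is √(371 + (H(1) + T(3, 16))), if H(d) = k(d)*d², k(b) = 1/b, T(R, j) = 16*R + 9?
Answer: √429 ≈ 20.712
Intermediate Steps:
T(R, j) = 9 + 16*R
H(d) = d (H(d) = d²/d = d)
√(371 + (H(1) + T(3, 16))) = √(371 + (1 + (9 + 16*3))) = √(371 + (1 + (9 + 48))) = √(371 + (1 + 57)) = √(371 + 58) = √429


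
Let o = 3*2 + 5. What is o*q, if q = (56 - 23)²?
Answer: 11979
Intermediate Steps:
o = 11 (o = 6 + 5 = 11)
q = 1089 (q = 33² = 1089)
o*q = 11*1089 = 11979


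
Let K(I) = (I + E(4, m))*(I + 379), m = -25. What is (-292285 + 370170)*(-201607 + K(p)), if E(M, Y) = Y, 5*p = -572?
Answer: -92874840562/5 ≈ -1.8575e+10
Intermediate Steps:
p = -572/5 (p = (⅕)*(-572) = -572/5 ≈ -114.40)
K(I) = (-25 + I)*(379 + I) (K(I) = (I - 25)*(I + 379) = (-25 + I)*(379 + I))
(-292285 + 370170)*(-201607 + K(p)) = (-292285 + 370170)*(-201607 + (-9475 + (-572/5)² + 354*(-572/5))) = 77885*(-201607 + (-9475 + 327184/25 - 202488/5)) = 77885*(-201607 - 922131/25) = 77885*(-5962306/25) = -92874840562/5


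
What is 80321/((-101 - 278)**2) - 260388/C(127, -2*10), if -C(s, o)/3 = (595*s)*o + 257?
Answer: 36300340189/72349242521 ≈ 0.50174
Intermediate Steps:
C(s, o) = -771 - 1785*o*s (C(s, o) = -3*((595*s)*o + 257) = -3*(595*o*s + 257) = -3*(257 + 595*o*s) = -771 - 1785*o*s)
80321/((-101 - 278)**2) - 260388/C(127, -2*10) = 80321/((-101 - 278)**2) - 260388/(-771 - 1785*(-2*10)*127) = 80321/((-379)**2) - 260388/(-771 - 1785*(-20)*127) = 80321/143641 - 260388/(-771 + 4533900) = 80321*(1/143641) - 260388/4533129 = 80321/143641 - 260388*1/4533129 = 80321/143641 - 28932/503681 = 36300340189/72349242521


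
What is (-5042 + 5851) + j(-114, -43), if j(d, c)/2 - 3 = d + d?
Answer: 359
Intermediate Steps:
j(d, c) = 6 + 4*d (j(d, c) = 6 + 2*(d + d) = 6 + 2*(2*d) = 6 + 4*d)
(-5042 + 5851) + j(-114, -43) = (-5042 + 5851) + (6 + 4*(-114)) = 809 + (6 - 456) = 809 - 450 = 359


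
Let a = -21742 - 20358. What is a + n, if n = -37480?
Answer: -79580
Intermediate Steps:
a = -42100
a + n = -42100 - 37480 = -79580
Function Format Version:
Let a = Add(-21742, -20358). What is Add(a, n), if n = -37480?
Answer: -79580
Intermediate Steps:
a = -42100
Add(a, n) = Add(-42100, -37480) = -79580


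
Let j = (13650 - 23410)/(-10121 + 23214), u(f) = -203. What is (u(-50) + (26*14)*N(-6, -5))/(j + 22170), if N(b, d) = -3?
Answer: -3391087/58052410 ≈ -0.058414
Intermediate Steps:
j = -9760/13093 ≈ -0.74544
(u(-50) + (26*14)*N(-6, -5))/(j + 22170) = (-203 + (26*14)*(-3))/(-9760/13093 + 22170) = (-203 + 364*(-3))/(290262050/13093) = (-203 - 1092)*(13093/290262050) = -1295*13093/290262050 = -3391087/58052410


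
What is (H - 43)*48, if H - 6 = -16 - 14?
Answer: -3216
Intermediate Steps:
H = -24 (H = 6 + (-16 - 14) = 6 - 30 = -24)
(H - 43)*48 = (-24 - 43)*48 = -67*48 = -3216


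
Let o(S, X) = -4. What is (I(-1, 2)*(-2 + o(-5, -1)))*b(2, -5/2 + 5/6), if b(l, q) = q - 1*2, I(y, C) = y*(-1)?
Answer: 22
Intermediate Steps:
I(y, C) = -y
b(l, q) = -2 + q (b(l, q) = q - 2 = -2 + q)
(I(-1, 2)*(-2 + o(-5, -1)))*b(2, -5/2 + 5/6) = ((-1*(-1))*(-2 - 4))*(-2 + (-5/2 + 5/6)) = (1*(-6))*(-2 + (-5*½ + 5*(⅙))) = -6*(-2 + (-5/2 + ⅚)) = -6*(-2 - 5/3) = -6*(-11/3) = 22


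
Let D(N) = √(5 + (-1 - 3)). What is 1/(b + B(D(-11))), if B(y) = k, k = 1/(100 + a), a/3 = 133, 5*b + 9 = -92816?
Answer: -499/9263934 ≈ -5.3865e-5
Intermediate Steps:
b = -18565 (b = -9/5 + (⅕)*(-92816) = -9/5 - 92816/5 = -18565)
a = 399 (a = 3*133 = 399)
D(N) = 1 (D(N) = √(5 - 4) = √1 = 1)
k = 1/499 (k = 1/(100 + 399) = 1/499 ≈ 0.0020040)
B(y) = 1/499
1/(b + B(D(-11))) = 1/(-18565 + 1/499) = 1/(-9263934/499) = -499/9263934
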